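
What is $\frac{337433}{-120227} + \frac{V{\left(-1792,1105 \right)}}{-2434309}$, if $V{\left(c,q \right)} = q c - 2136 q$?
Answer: $- \frac{299578108917}{292669668143} \approx -1.0236$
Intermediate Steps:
$V{\left(c,q \right)} = - 2136 q + c q$ ($V{\left(c,q \right)} = c q - 2136 q = - 2136 q + c q$)
$\frac{337433}{-120227} + \frac{V{\left(-1792,1105 \right)}}{-2434309} = \frac{337433}{-120227} + \frac{1105 \left(-2136 - 1792\right)}{-2434309} = 337433 \left(- \frac{1}{120227}\right) + 1105 \left(-3928\right) \left(- \frac{1}{2434309}\right) = - \frac{337433}{120227} - - \frac{4340440}{2434309} = - \frac{337433}{120227} + \frac{4340440}{2434309} = - \frac{299578108917}{292669668143}$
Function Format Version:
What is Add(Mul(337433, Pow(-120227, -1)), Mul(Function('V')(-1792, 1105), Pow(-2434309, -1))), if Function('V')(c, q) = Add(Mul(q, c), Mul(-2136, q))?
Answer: Rational(-299578108917, 292669668143) ≈ -1.0236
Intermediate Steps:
Function('V')(c, q) = Add(Mul(-2136, q), Mul(c, q)) (Function('V')(c, q) = Add(Mul(c, q), Mul(-2136, q)) = Add(Mul(-2136, q), Mul(c, q)))
Add(Mul(337433, Pow(-120227, -1)), Mul(Function('V')(-1792, 1105), Pow(-2434309, -1))) = Add(Mul(337433, Pow(-120227, -1)), Mul(Mul(1105, Add(-2136, -1792)), Pow(-2434309, -1))) = Add(Mul(337433, Rational(-1, 120227)), Mul(Mul(1105, -3928), Rational(-1, 2434309))) = Add(Rational(-337433, 120227), Mul(-4340440, Rational(-1, 2434309))) = Add(Rational(-337433, 120227), Rational(4340440, 2434309)) = Rational(-299578108917, 292669668143)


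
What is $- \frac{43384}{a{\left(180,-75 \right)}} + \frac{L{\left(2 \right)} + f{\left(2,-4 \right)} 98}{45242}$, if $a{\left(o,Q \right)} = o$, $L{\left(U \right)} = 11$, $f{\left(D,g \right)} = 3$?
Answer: $- \frac{490681007}{2035890} \approx -241.02$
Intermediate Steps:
$- \frac{43384}{a{\left(180,-75 \right)}} + \frac{L{\left(2 \right)} + f{\left(2,-4 \right)} 98}{45242} = - \frac{43384}{180} + \frac{11 + 3 \cdot 98}{45242} = \left(-43384\right) \frac{1}{180} + \left(11 + 294\right) \frac{1}{45242} = - \frac{10846}{45} + 305 \cdot \frac{1}{45242} = - \frac{10846}{45} + \frac{305}{45242} = - \frac{490681007}{2035890}$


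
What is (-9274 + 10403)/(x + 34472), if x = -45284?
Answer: -1129/10812 ≈ -0.10442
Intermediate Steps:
(-9274 + 10403)/(x + 34472) = (-9274 + 10403)/(-45284 + 34472) = 1129/(-10812) = 1129*(-1/10812) = -1129/10812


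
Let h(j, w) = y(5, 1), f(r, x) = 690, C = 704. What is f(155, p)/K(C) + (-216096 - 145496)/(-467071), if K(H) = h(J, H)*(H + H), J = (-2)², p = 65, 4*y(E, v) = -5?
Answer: 2855663/7473136 ≈ 0.38212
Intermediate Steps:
y(E, v) = -5/4 (y(E, v) = (¼)*(-5) = -5/4)
J = 4
h(j, w) = -5/4
K(H) = -5*H/2 (K(H) = -5*(H + H)/4 = -5*H/2)
f(155, p)/K(C) + (-216096 - 145496)/(-467071) = 690/((-5/2*704)) + (-216096 - 145496)/(-467071) = 690/(-1760) - 361592*(-1/467071) = 690*(-1/1760) + 32872/42461 = -69/176 + 32872/42461 = 2855663/7473136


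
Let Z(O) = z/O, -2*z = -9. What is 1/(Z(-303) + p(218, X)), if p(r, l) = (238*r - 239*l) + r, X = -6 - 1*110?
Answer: 202/16124849 ≈ 1.2527e-5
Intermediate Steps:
z = 9/2 (z = -½*(-9) = 9/2 ≈ 4.5000)
X = -116 (X = -6 - 110 = -116)
Z(O) = 9/(2*O)
p(r, l) = -239*l + 239*r (p(r, l) = (-239*l + 238*r) + r = -239*l + 239*r)
1/(Z(-303) + p(218, X)) = 1/((9/2)/(-303) + (-239*(-116) + 239*218)) = 1/((9/2)*(-1/303) + (27724 + 52102)) = 1/(-3/202 + 79826) = 1/(16124849/202) = 202/16124849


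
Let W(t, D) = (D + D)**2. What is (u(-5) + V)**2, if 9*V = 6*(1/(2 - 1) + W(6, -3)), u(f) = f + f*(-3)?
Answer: 10816/9 ≈ 1201.8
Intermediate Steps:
W(t, D) = 4*D**2 (W(t, D) = (2*D)**2 = 4*D**2)
u(f) = -2*f (u(f) = f - 3*f = -2*f)
V = 74/3 (V = (6*(1/(2 - 1) + 4*(-3)**2))/9 = (6*(1/1 + 4*9))/9 = (6*(1 + 36))/9 = (6*37)/9 = (1/9)*222 = 74/3 ≈ 24.667)
(u(-5) + V)**2 = (-2*(-5) + 74/3)**2 = (10 + 74/3)**2 = (104/3)**2 = 10816/9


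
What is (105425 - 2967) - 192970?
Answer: -90512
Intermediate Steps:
(105425 - 2967) - 192970 = 102458 - 192970 = -90512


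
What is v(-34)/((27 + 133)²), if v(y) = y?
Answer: -17/12800 ≈ -0.0013281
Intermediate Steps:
v(-34)/((27 + 133)²) = -34/(27 + 133)² = -34/(160²) = -34/25600 = -34*1/25600 = -17/12800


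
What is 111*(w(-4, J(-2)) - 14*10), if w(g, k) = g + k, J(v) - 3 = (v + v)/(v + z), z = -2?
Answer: -15540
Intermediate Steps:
J(v) = 3 + 2*v/(-2 + v) (J(v) = 3 + (v + v)/(v - 2) = 3 + (2*v)/(-2 + v) = 3 + 2*v/(-2 + v))
111*(w(-4, J(-2)) - 14*10) = 111*((-4 + (-6 + 5*(-2))/(-2 - 2)) - 14*10) = 111*((-4 + (-6 - 10)/(-4)) - 140) = 111*((-4 - ¼*(-16)) - 140) = 111*((-4 + 4) - 140) = 111*(0 - 140) = 111*(-140) = -15540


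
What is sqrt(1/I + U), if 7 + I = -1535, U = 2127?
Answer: sqrt(5057502486)/1542 ≈ 46.119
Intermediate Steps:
I = -1542 (I = -7 - 1535 = -1542)
sqrt(1/I + U) = sqrt(1/(-1542) + 2127) = sqrt(-1/1542 + 2127) = sqrt(3279833/1542) = sqrt(5057502486)/1542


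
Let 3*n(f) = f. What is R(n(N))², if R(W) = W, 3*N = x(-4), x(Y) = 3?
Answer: ⅑ ≈ 0.11111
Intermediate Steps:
N = 1 (N = (⅓)*3 = 1)
n(f) = f/3
R(n(N))² = ((⅓)*1)² = (⅓)² = ⅑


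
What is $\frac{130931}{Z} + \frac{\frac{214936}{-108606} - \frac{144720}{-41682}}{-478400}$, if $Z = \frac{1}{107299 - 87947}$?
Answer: $\frac{114319585689193782241159}{45118255743600} \approx 2.5338 \cdot 10^{9}$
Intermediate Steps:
$Z = \frac{1}{19352} \approx 5.1674 \cdot 10^{-5}$
$\frac{130931}{Z} + \frac{\frac{214936}{-108606} - \frac{144720}{-41682}}{-478400} = 130931 \frac{1}{\frac{1}{19352}} + \frac{\frac{214936}{-108606} - \frac{144720}{-41682}}{-478400} = 130931 \cdot 19352 + \left(214936 \left(- \frac{1}{108606}\right) - - \frac{24120}{6947}\right) \left(- \frac{1}{478400}\right) = 2533776712 + \left(- \frac{107468}{54303} + \frac{24120}{6947}\right) \left(- \frac{1}{478400}\right) = 2533776712 + \frac{563208164}{377242941} \left(- \frac{1}{478400}\right) = 2533776712 - \frac{140802041}{45118255743600} = \frac{114319585689193782241159}{45118255743600}$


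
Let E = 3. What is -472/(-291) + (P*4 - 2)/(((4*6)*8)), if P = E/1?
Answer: 15589/9312 ≈ 1.6741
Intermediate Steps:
P = 3 (P = 3/1 = 3*1 = 3)
-472/(-291) + (P*4 - 2)/(((4*6)*8)) = -472/(-291) + (3*4 - 2)/(((4*6)*8)) = -472*(-1/291) + (12 - 2)/((24*8)) = 472/291 + 10/192 = 472/291 + 10*(1/192) = 472/291 + 5/96 = 15589/9312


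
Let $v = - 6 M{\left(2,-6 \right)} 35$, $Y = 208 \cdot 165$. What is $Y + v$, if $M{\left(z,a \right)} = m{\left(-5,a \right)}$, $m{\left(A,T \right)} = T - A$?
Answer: $34530$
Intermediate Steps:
$Y = 34320$
$M{\left(z,a \right)} = 5 + a$ ($M{\left(z,a \right)} = a - -5 = a + 5 = 5 + a$)
$v = 210$ ($v = - 6 \left(5 - 6\right) 35 = \left(-6\right) \left(-1\right) 35 = 6 \cdot 35 = 210$)
$Y + v = 34320 + 210 = 34530$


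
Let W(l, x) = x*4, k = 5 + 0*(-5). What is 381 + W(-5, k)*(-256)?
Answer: -4739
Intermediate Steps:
k = 5 (k = 5 + 0 = 5)
W(l, x) = 4*x
381 + W(-5, k)*(-256) = 381 + (4*5)*(-256) = 381 + 20*(-256) = 381 - 5120 = -4739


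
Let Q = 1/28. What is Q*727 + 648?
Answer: 18871/28 ≈ 673.96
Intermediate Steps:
Q = 1/28 ≈ 0.035714
Q*727 + 648 = (1/28)*727 + 648 = 727/28 + 648 = 18871/28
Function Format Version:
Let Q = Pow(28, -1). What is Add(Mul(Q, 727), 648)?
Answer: Rational(18871, 28) ≈ 673.96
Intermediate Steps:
Q = Rational(1, 28) ≈ 0.035714
Add(Mul(Q, 727), 648) = Add(Mul(Rational(1, 28), 727), 648) = Add(Rational(727, 28), 648) = Rational(18871, 28)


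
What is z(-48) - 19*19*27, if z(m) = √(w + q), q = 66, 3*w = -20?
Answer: -9747 + √534/3 ≈ -9739.3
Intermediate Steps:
w = -20/3 (w = (⅓)*(-20) = -20/3 ≈ -6.6667)
z(m) = √534/3 (z(m) = √(-20/3 + 66) = √(178/3) = √534/3)
z(-48) - 19*19*27 = √534/3 - 19*19*27 = √534/3 - 361*27 = √534/3 - 9747 = -9747 + √534/3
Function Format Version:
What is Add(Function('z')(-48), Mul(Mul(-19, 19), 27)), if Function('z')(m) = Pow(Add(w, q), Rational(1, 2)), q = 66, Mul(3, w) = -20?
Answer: Add(-9747, Mul(Rational(1, 3), Pow(534, Rational(1, 2)))) ≈ -9739.3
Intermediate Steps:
w = Rational(-20, 3) (w = Mul(Rational(1, 3), -20) = Rational(-20, 3) ≈ -6.6667)
Function('z')(m) = Mul(Rational(1, 3), Pow(534, Rational(1, 2))) (Function('z')(m) = Pow(Add(Rational(-20, 3), 66), Rational(1, 2)) = Pow(Rational(178, 3), Rational(1, 2)) = Mul(Rational(1, 3), Pow(534, Rational(1, 2))))
Add(Function('z')(-48), Mul(Mul(-19, 19), 27)) = Add(Mul(Rational(1, 3), Pow(534, Rational(1, 2))), Mul(Mul(-19, 19), 27)) = Add(Mul(Rational(1, 3), Pow(534, Rational(1, 2))), Mul(-361, 27)) = Add(Mul(Rational(1, 3), Pow(534, Rational(1, 2))), -9747) = Add(-9747, Mul(Rational(1, 3), Pow(534, Rational(1, 2))))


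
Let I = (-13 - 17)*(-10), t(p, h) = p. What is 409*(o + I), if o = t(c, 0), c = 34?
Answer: 136606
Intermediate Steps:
I = 300 (I = -30*(-10) = 300)
o = 34
409*(o + I) = 409*(34 + 300) = 409*334 = 136606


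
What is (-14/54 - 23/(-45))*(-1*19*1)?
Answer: -646/135 ≈ -4.7852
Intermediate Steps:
(-14/54 - 23/(-45))*(-1*19*1) = (-14*1/54 - 23*(-1/45))*(-19*1) = (-7/27 + 23/45)*(-19) = (34/135)*(-19) = -646/135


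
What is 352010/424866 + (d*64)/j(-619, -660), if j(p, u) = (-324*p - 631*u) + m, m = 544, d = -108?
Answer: 13403163863/16398765435 ≈ 0.81733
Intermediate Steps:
j(p, u) = 544 - 631*u - 324*p (j(p, u) = (-324*p - 631*u) + 544 = (-631*u - 324*p) + 544 = 544 - 631*u - 324*p)
352010/424866 + (d*64)/j(-619, -660) = 352010/424866 + (-108*64)/(544 - 631*(-660) - 324*(-619)) = 352010*(1/424866) - 6912/(544 + 416460 + 200556) = 176005/212433 - 6912/617560 = 176005/212433 - 6912*1/617560 = 176005/212433 - 864/77195 = 13403163863/16398765435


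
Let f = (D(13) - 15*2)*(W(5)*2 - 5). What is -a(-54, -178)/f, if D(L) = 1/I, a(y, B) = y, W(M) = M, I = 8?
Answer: -432/1195 ≈ -0.36151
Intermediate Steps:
D(L) = 1/8
f = -1195/8 (f = (1/8 - 15*2)*(5*2 - 5) = (1/8 - 30)*(10 - 5) = -239/8*5 = -1195/8 ≈ -149.38)
-a(-54, -178)/f = -(-54)/(-1195/8) = -(-54)*(-8)/1195 = -1*432/1195 = -432/1195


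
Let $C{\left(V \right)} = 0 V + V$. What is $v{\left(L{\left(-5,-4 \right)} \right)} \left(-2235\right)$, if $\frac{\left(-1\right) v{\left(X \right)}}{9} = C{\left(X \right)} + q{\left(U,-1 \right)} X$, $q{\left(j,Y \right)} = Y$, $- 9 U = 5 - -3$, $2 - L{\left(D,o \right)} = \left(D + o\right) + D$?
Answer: $0$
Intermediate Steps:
$L{\left(D,o \right)} = 2 - o - 2 D$ ($L{\left(D,o \right)} = 2 - \left(\left(D + o\right) + D\right) = 2 - \left(o + 2 D\right) = 2 - o - 2 D$)
$U = - \frac{8}{9}$ ($U = - \frac{5 - -3}{9} = - \frac{5 + 3}{9} = \left(- \frac{1}{9}\right) 8 = - \frac{8}{9} \approx -0.88889$)
$C{\left(V \right)} = V$ ($C{\left(V \right)} = 0 + V = V$)
$v{\left(X \right)} = 0$ ($v{\left(X \right)} = - 9 \left(X - X\right) = \left(-9\right) 0 = 0$)
$v{\left(L{\left(-5,-4 \right)} \right)} \left(-2235\right) = 0 \left(-2235\right) = 0$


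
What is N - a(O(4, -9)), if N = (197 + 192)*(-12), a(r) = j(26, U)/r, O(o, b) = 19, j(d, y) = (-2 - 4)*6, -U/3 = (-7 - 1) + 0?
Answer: -88656/19 ≈ -4666.1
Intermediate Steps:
U = 24 (U = -3*((-7 - 1) + 0) = -3*(-8 + 0) = -3*(-8) = 24)
j(d, y) = -36 (j(d, y) = -6*6 = -36)
a(r) = -36/r
N = -4668 (N = 389*(-12) = -4668)
N - a(O(4, -9)) = -4668 - (-36)/19 = -4668 - 1*(-36/19) = -4668 + 36/19 = -88656/19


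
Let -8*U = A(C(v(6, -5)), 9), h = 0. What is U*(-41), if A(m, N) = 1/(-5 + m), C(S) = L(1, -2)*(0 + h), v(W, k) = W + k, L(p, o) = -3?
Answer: -41/40 ≈ -1.0250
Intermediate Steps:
C(S) = 0 (C(S) = -3*(0 + 0) = -3*0 = 0)
U = 1/40 (U = -1/(8*(-5 + 0)) = -1/8/(-5) = -1/8*(-1/5) = 1/40 ≈ 0.025000)
U*(-41) = (1/40)*(-41) = -41/40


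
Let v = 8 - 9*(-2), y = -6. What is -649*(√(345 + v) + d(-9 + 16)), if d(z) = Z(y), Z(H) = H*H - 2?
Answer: -22066 - 649*√371 ≈ -34567.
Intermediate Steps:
v = 26 (v = 8 + 18 = 26)
Z(H) = -2 + H² (Z(H) = H² - 2 = -2 + H²)
d(z) = 34 (d(z) = -2 + (-6)² = -2 + 36 = 34)
-649*(√(345 + v) + d(-9 + 16)) = -649*(√(345 + 26) + 34) = -649*(√371 + 34) = -649*(34 + √371) = -22066 - 649*√371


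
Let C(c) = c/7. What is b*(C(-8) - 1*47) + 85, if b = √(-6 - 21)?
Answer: 85 - 1011*I*√3/7 ≈ 85.0 - 250.16*I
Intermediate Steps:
C(c) = c/7 (C(c) = c*(⅐) = c/7)
b = 3*I*√3 (b = √(-27) = 3*I*√3 ≈ 5.1962*I)
b*(C(-8) - 1*47) + 85 = (3*I*√3)*((⅐)*(-8) - 1*47) + 85 = (3*I*√3)*(-8/7 - 47) + 85 = (3*I*√3)*(-337/7) + 85 = -1011*I*√3/7 + 85 = 85 - 1011*I*√3/7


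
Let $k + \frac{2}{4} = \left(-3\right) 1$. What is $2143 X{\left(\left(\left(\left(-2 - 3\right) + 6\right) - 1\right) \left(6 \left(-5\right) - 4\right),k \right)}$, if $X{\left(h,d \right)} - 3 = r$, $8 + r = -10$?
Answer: $-32145$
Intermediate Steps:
$r = -18$ ($r = -8 - 10 = -18$)
$k = - \frac{7}{2}$ ($k = - \frac{1}{2} - 3 = - \frac{7}{2} \approx -3.5$)
$X{\left(h,d \right)} = -15$ ($X{\left(h,d \right)} = 3 - 18 = -15$)
$2143 X{\left(\left(\left(\left(-2 - 3\right) + 6\right) - 1\right) \left(6 \left(-5\right) - 4\right),k \right)} = 2143 \left(-15\right) = -32145$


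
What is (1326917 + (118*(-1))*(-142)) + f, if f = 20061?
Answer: 1363734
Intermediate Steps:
(1326917 + (118*(-1))*(-142)) + f = (1326917 + (118*(-1))*(-142)) + 20061 = (1326917 - 118*(-142)) + 20061 = (1326917 + 16756) + 20061 = 1343673 + 20061 = 1363734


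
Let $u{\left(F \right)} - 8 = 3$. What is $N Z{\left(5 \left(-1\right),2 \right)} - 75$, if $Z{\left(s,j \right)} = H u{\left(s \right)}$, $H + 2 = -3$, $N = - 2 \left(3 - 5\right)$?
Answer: $-295$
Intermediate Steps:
$N = 4$ ($N = \left(-2\right) \left(-2\right) = 4$)
$H = -5$ ($H = -2 - 3 = -5$)
$u{\left(F \right)} = 11$ ($u{\left(F \right)} = 8 + 3 = 11$)
$Z{\left(s,j \right)} = -55$ ($Z{\left(s,j \right)} = \left(-5\right) 11 = -55$)
$N Z{\left(5 \left(-1\right),2 \right)} - 75 = 4 \left(-55\right) - 75 = -220 - 75 = -295$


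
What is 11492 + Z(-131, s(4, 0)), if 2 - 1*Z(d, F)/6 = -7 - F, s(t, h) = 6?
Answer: 11582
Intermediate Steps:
Z(d, F) = 54 + 6*F (Z(d, F) = 12 - 6*(-7 - F) = 12 + (42 + 6*F) = 54 + 6*F)
11492 + Z(-131, s(4, 0)) = 11492 + (54 + 6*6) = 11492 + (54 + 36) = 11492 + 90 = 11582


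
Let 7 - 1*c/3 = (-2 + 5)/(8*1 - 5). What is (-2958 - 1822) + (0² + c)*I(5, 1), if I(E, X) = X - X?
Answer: -4780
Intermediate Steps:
I(E, X) = 0
c = 18 (c = 21 - 3*(-2 + 5)/(8*1 - 5) = 21 - 9/(8 - 5) = 21 - 9/3 = 21 - 3*1 = 21 - 3 = 18)
(-2958 - 1822) + (0² + c)*I(5, 1) = (-2958 - 1822) + (0² + 18)*0 = -4780 + (0 + 18)*0 = -4780 + 18*0 = -4780 + 0 = -4780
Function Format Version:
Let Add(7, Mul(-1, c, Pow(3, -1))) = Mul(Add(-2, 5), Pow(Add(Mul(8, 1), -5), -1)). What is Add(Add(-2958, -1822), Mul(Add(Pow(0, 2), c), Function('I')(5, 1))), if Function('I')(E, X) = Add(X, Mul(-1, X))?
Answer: -4780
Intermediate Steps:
Function('I')(E, X) = 0
c = 18 (c = Add(21, Mul(-3, Mul(Add(-2, 5), Pow(Add(Mul(8, 1), -5), -1)))) = Add(21, Mul(-3, Mul(3, Pow(Add(8, -5), -1)))) = Add(21, Mul(-3, Mul(3, Pow(3, -1)))) = Add(21, Mul(-3, Mul(3, Rational(1, 3)))) = Add(21, Mul(-3, 1)) = Add(21, -3) = 18)
Add(Add(-2958, -1822), Mul(Add(Pow(0, 2), c), Function('I')(5, 1))) = Add(Add(-2958, -1822), Mul(Add(Pow(0, 2), 18), 0)) = Add(-4780, Mul(Add(0, 18), 0)) = Add(-4780, Mul(18, 0)) = Add(-4780, 0) = -4780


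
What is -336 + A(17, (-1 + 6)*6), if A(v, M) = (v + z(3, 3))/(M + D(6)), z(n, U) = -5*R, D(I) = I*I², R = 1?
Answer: -13774/41 ≈ -335.95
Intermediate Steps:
D(I) = I³
z(n, U) = -5 (z(n, U) = -5*1 = -5)
A(v, M) = (-5 + v)/(216 + M) (A(v, M) = (v - 5)/(M + 6³) = (-5 + v)/(M + 216) = (-5 + v)/(216 + M))
-336 + A(17, (-1 + 6)*6) = -336 + (-5 + 17)/(216 + (-1 + 6)*6) = -336 + 12/(216 + 5*6) = -336 + 12/(216 + 30) = -336 + 12/246 = -336 + (1/246)*12 = -336 + 2/41 = -13774/41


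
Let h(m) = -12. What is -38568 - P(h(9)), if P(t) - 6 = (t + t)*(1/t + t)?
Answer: -38864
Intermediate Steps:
P(t) = 6 + 2*t*(t + 1/t) (P(t) = 6 + (t + t)*(1/t + t) = 6 + (2*t)*(t + 1/t) = 6 + 2*t*(t + 1/t))
-38568 - P(h(9)) = -38568 - (8 + 2*(-12)²) = -38568 - (8 + 2*144) = -38568 - (8 + 288) = -38568 - 1*296 = -38568 - 296 = -38864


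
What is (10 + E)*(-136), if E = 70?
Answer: -10880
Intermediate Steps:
(10 + E)*(-136) = (10 + 70)*(-136) = 80*(-136) = -10880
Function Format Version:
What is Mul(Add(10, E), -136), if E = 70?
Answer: -10880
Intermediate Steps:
Mul(Add(10, E), -136) = Mul(Add(10, 70), -136) = Mul(80, -136) = -10880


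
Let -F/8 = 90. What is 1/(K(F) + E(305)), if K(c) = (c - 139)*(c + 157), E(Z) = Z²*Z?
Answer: 1/28856242 ≈ 3.4655e-8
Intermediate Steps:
F = -720 (F = -8*90 = -720)
E(Z) = Z³
K(c) = (-139 + c)*(157 + c)
1/(K(F) + E(305)) = 1/((-21823 + (-720)² + 18*(-720)) + 305³) = 1/((-21823 + 518400 - 12960) + 28372625) = 1/(483617 + 28372625) = 1/28856242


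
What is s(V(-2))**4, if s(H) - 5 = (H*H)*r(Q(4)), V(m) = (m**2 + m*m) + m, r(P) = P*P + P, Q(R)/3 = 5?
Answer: 5585473432800625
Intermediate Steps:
Q(R) = 15 (Q(R) = 3*5 = 15)
r(P) = P + P**2 (r(P) = P**2 + P = P + P**2)
V(m) = m + 2*m**2 (V(m) = (m**2 + m**2) + m = 2*m**2 + m = m + 2*m**2)
s(H) = 5 + 240*H**2 (s(H) = 5 + (H*H)*(15*(1 + 15)) = 5 + H**2*(15*16) = 5 + H**2*240 = 5 + 240*H**2)
s(V(-2))**4 = (5 + 240*(-2*(1 + 2*(-2)))**2)**4 = (5 + 240*(-2*(1 - 4))**2)**4 = (5 + 240*(-2*(-3))**2)**4 = (5 + 240*6**2)**4 = (5 + 240*36)**4 = (5 + 8640)**4 = 8645**4 = 5585473432800625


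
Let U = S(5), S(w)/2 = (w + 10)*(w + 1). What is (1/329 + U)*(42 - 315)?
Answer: -2309619/47 ≈ -49141.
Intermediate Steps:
S(w) = 2*(1 + w)*(10 + w) (S(w) = 2*((w + 10)*(w + 1)) = 2*((10 + w)*(1 + w)) = 2*((1 + w)*(10 + w)) = 2*(1 + w)*(10 + w))
U = 180 (U = 20 + 2*5² + 22*5 = 20 + 2*25 + 110 = 20 + 50 + 110 = 180)
(1/329 + U)*(42 - 315) = (1/329 + 180)*(42 - 315) = (1/329 + 180)*(-273) = (59221/329)*(-273) = -2309619/47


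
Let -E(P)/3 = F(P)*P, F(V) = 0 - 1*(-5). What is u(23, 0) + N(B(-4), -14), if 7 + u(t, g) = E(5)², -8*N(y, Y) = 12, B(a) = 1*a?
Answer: 11233/2 ≈ 5616.5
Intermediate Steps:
B(a) = a
N(y, Y) = -3/2 (N(y, Y) = -⅛*12 = -3/2)
F(V) = 5 (F(V) = 0 + 5 = 5)
E(P) = -15*P
u(t, g) = 5618 (u(t, g) = -7 + (-15*5)² = -7 + (-75)² = -7 + 5625 = 5618)
u(23, 0) + N(B(-4), -14) = 5618 - 3/2 = 11233/2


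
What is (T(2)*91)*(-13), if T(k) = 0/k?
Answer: 0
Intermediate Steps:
T(k) = 0
(T(2)*91)*(-13) = (0*91)*(-13) = 0*(-13) = 0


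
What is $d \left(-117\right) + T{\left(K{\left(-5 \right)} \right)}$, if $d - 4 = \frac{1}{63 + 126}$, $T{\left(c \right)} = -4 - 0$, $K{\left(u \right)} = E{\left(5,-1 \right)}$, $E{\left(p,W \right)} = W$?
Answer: $- \frac{9925}{21} \approx -472.62$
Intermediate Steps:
$K{\left(u \right)} = -1$
$T{\left(c \right)} = -4$ ($T{\left(c \right)} = -4 + 0 = -4$)
$d = \frac{757}{189}$ ($d = 4 + \frac{1}{63 + 126} = 4 + \frac{1}{189} = \frac{757}{189} \approx 4.0053$)
$d \left(-117\right) + T{\left(K{\left(-5 \right)} \right)} = \frac{757}{189} \left(-117\right) - 4 = - \frac{9841}{21} - 4 = - \frac{9925}{21}$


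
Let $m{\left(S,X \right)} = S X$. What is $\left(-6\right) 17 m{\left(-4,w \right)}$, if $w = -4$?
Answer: $-1632$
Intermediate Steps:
$\left(-6\right) 17 m{\left(-4,w \right)} = \left(-6\right) 17 \left(\left(-4\right) \left(-4\right)\right) = \left(-102\right) 16 = -1632$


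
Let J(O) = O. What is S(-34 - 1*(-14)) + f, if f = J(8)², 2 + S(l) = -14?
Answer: 48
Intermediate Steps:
S(l) = -16 (S(l) = -2 - 14 = -16)
f = 64 (f = 8² = 64)
S(-34 - 1*(-14)) + f = -16 + 64 = 48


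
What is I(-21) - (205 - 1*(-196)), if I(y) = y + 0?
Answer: -422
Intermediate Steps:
I(y) = y
I(-21) - (205 - 1*(-196)) = -21 - (205 - 1*(-196)) = -21 - (205 + 196) = -21 - 1*401 = -21 - 401 = -422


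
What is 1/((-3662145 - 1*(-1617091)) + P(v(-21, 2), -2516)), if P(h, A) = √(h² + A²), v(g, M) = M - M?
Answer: -1/2042538 ≈ -4.8959e-7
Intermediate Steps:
v(g, M) = 0
P(h, A) = √(A² + h²)
1/((-3662145 - 1*(-1617091)) + P(v(-21, 2), -2516)) = 1/((-3662145 - 1*(-1617091)) + √((-2516)² + 0²)) = 1/((-3662145 + 1617091) + √(6330256 + 0)) = 1/(-2045054 + √6330256) = 1/(-2045054 + 2516) = 1/(-2042538) = -1/2042538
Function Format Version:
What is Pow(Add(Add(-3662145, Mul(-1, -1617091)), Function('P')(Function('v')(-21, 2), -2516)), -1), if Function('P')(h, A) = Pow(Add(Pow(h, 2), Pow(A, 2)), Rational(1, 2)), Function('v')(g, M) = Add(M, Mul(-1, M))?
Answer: Rational(-1, 2042538) ≈ -4.8959e-7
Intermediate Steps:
Function('v')(g, M) = 0
Function('P')(h, A) = Pow(Add(Pow(A, 2), Pow(h, 2)), Rational(1, 2))
Pow(Add(Add(-3662145, Mul(-1, -1617091)), Function('P')(Function('v')(-21, 2), -2516)), -1) = Pow(Add(Add(-3662145, Mul(-1, -1617091)), Pow(Add(Pow(-2516, 2), Pow(0, 2)), Rational(1, 2))), -1) = Pow(Add(Add(-3662145, 1617091), Pow(Add(6330256, 0), Rational(1, 2))), -1) = Pow(Add(-2045054, Pow(6330256, Rational(1, 2))), -1) = Pow(Add(-2045054, 2516), -1) = Pow(-2042538, -1) = Rational(-1, 2042538)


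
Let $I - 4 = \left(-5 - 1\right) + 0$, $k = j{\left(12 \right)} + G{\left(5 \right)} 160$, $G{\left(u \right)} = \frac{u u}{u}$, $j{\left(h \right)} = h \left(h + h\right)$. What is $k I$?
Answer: $-2176$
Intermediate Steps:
$j{\left(h \right)} = 2 h^{2}$ ($j{\left(h \right)} = h 2 h = 2 h^{2}$)
$G{\left(u \right)} = u$ ($G{\left(u \right)} = \frac{u^{2}}{u} = u$)
$k = 1088$ ($k = 2 \cdot 12^{2} + 5 \cdot 160 = 2 \cdot 144 + 800 = 288 + 800 = 1088$)
$I = -2$ ($I = 4 + \left(\left(-5 - 1\right) + 0\right) = 4 + \left(-6 + 0\right) = 4 - 6 = -2$)
$k I = 1088 \left(-2\right) = -2176$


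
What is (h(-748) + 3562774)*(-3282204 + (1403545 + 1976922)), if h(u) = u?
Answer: 350015360838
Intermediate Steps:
(h(-748) + 3562774)*(-3282204 + (1403545 + 1976922)) = (-748 + 3562774)*(-3282204 + (1403545 + 1976922)) = 3562026*(-3282204 + 3380467) = 3562026*98263 = 350015360838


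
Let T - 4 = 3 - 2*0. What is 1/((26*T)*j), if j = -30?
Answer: -1/5460 ≈ -0.00018315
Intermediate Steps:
T = 7 (T = 4 + (3 - 2*0) = 4 + (3 + 0) = 4 + 3 = 7)
1/((26*T)*j) = 1/((26*7)*(-30)) = 1/(182*(-30)) = 1/(-5460) = -1/5460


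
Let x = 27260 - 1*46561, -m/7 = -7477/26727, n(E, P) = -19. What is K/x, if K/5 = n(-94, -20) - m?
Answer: 2800760/515857827 ≈ 0.0054293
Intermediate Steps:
m = 52339/26727 (m = -(-52339)/26727 = -7*(-7477/26727) = 52339/26727 ≈ 1.9583)
x = -19301 (x = 27260 - 46561 = -19301)
K = -2800760/26727 (K = 5*(-19 - 1*52339/26727) = 5*(-19 - 52339/26727) = 5*(-560152/26727) = -2800760/26727 ≈ -104.79)
K/x = -2800760/26727/(-19301) = -2800760/26727*(-1/19301) = 2800760/515857827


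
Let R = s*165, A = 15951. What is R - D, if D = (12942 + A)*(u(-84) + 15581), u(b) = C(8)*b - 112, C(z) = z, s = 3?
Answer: -427529226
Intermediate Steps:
u(b) = -112 + 8*b (u(b) = 8*b - 112 = -112 + 8*b)
D = 427529721 (D = (12942 + 15951)*((-112 + 8*(-84)) + 15581) = 28893*((-112 - 672) + 15581) = 28893*(-784 + 15581) = 28893*14797 = 427529721)
R = 495 (R = 3*165 = 495)
R - D = 495 - 1*427529721 = 495 - 427529721 = -427529226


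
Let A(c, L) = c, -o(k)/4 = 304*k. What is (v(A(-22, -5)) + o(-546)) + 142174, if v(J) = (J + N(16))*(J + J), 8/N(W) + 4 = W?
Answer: 2421146/3 ≈ 8.0705e+5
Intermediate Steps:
o(k) = -1216*k
N(W) = 8/(-4 + W)
v(J) = 2*J*(⅔ + J) (v(J) = (J + 8/(-4 + 16))*(J + J) = (J + 8/12)*(2*J) = (J + 8*(1/12))*(2*J) = (J + ⅔)*(2*J) = (⅔ + J)*(2*J) = 2*J*(⅔ + J))
(v(A(-22, -5)) + o(-546)) + 142174 = ((⅔)*(-22)*(2 + 3*(-22)) - 1216*(-546)) + 142174 = ((⅔)*(-22)*(2 - 66) + 663936) + 142174 = ((⅔)*(-22)*(-64) + 663936) + 142174 = (2816/3 + 663936) + 142174 = 1994624/3 + 142174 = 2421146/3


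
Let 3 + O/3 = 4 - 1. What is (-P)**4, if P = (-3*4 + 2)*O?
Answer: 0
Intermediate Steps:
O = 0 (O = -9 + 3*(4 - 1) = -9 + 3*3 = -9 + 9 = 0)
P = 0 (P = (-3*4 + 2)*0 = (-12 + 2)*0 = -10*0 = 0)
(-P)**4 = (-1*0)**4 = 0**4 = 0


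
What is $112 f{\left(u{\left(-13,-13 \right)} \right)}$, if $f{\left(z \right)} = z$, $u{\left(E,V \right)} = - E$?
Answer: $1456$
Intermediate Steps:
$112 f{\left(u{\left(-13,-13 \right)} \right)} = 112 \left(\left(-1\right) \left(-13\right)\right) = 112 \cdot 13 = 1456$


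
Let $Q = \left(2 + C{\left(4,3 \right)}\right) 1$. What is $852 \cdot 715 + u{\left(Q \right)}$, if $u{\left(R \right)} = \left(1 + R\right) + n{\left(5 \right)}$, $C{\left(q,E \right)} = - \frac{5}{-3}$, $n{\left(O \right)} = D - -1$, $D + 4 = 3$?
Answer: $\frac{1827554}{3} \approx 6.0919 \cdot 10^{5}$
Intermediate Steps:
$D = -1$ ($D = -4 + 3 = -1$)
$n{\left(O \right)} = 0$ ($n{\left(O \right)} = -1 - -1 = -1 + 1 = 0$)
$C{\left(q,E \right)} = \frac{5}{3}$ ($C{\left(q,E \right)} = \left(-5\right) \left(- \frac{1}{3}\right) = \frac{5}{3}$)
$Q = \frac{11}{3}$ ($Q = \left(2 + \frac{5}{3}\right) 1 = \frac{11}{3} \cdot 1 = \frac{11}{3} \approx 3.6667$)
$u{\left(R \right)} = 1 + R$ ($u{\left(R \right)} = \left(1 + R\right) + 0 = 1 + R$)
$852 \cdot 715 + u{\left(Q \right)} = 852 \cdot 715 + \left(1 + \frac{11}{3}\right) = 609180 + \frac{14}{3} = \frac{1827554}{3}$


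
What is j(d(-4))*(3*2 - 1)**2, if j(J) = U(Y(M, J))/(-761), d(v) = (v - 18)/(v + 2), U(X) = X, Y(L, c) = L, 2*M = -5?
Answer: 125/1522 ≈ 0.082129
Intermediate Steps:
M = -5/2 (M = (1/2)*(-5) = -5/2 ≈ -2.5000)
d(v) = (-18 + v)/(2 + v)
j(J) = 5/1522 (j(J) = -5/2/(-761) = -5/2*(-1/761) = 5/1522)
j(d(-4))*(3*2 - 1)**2 = 5*(3*2 - 1)**2/1522 = 5*(6 - 1)**2/1522 = (5/1522)*5**2 = (5/1522)*25 = 125/1522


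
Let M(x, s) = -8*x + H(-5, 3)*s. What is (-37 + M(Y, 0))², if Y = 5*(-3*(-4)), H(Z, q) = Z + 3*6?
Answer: 267289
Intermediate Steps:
H(Z, q) = 18 + Z (H(Z, q) = Z + 18 = 18 + Z)
Y = 60 (Y = 5*12 = 60)
M(x, s) = -8*x + 13*s (M(x, s) = -8*x + (18 - 5)*s = -8*x + 13*s)
(-37 + M(Y, 0))² = (-37 + (-8*60 + 13*0))² = (-37 + (-480 + 0))² = (-37 - 480)² = (-517)² = 267289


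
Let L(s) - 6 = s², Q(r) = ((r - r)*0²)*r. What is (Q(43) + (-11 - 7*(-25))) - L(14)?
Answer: -38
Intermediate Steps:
Q(r) = 0 (Q(r) = (0*0)*r = 0*r = 0)
L(s) = 6 + s²
(Q(43) + (-11 - 7*(-25))) - L(14) = (0 + (-11 - 7*(-25))) - (6 + 14²) = (0 + (-11 + 175)) - (6 + 196) = (0 + 164) - 1*202 = 164 - 202 = -38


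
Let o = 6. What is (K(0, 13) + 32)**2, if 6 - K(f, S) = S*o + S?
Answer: 2809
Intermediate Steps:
K(f, S) = 6 - 7*S (K(f, S) = 6 - (S*6 + S) = 6 - (6*S + S) = 6 - 7*S)
(K(0, 13) + 32)**2 = ((6 - 7*13) + 32)**2 = ((6 - 91) + 32)**2 = (-85 + 32)**2 = (-53)**2 = 2809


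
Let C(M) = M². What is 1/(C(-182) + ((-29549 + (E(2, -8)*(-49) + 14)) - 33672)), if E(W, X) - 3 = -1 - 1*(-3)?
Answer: -1/30328 ≈ -3.2973e-5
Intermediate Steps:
E(W, X) = 5 (E(W, X) = 3 + (-1 - 1*(-3)) = 3 + (-1 + 3) = 3 + 2 = 5)
1/(C(-182) + ((-29549 + (E(2, -8)*(-49) + 14)) - 33672)) = 1/((-182)² + ((-29549 + (5*(-49) + 14)) - 33672)) = 1/(33124 + ((-29549 + (-245 + 14)) - 33672)) = 1/(33124 + ((-29549 - 231) - 33672)) = 1/(33124 + (-29780 - 33672)) = 1/(33124 - 63452) = 1/(-30328) = -1/30328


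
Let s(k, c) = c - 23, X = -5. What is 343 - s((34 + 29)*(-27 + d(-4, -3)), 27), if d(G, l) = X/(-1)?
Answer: 339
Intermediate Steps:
d(G, l) = 5 (d(G, l) = -5/(-1) = -5*(-1) = 5)
s(k, c) = -23 + c
343 - s((34 + 29)*(-27 + d(-4, -3)), 27) = 343 - (-23 + 27) = 343 - 1*4 = 343 - 4 = 339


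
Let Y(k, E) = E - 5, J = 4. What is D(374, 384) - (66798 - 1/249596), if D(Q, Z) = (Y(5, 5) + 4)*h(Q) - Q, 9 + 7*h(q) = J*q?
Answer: -115876440569/1747172 ≈ -66322.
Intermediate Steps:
Y(k, E) = -5 + E
h(q) = -9/7 + 4*q/7 (h(q) = -9/7 + (4*q)/7 = -9/7 + 4*q/7)
D(Q, Z) = -36/7 + 9*Q/7 (D(Q, Z) = ((-5 + 5) + 4)*(-9/7 + 4*Q/7) - Q = (0 + 4)*(-9/7 + 4*Q/7) - Q = 4*(-9/7 + 4*Q/7) - Q = (-36/7 + 16*Q/7) - Q = -36/7 + 9*Q/7)
D(374, 384) - (66798 - 1/249596) = (-36/7 + (9/7)*374) - (66798 - 1/249596) = (-36/7 + 3366/7) - (66798 - 1*1/249596) = 3330/7 - (66798 - 1/249596) = 3330/7 - 1*16672513607/249596 = 3330/7 - 16672513607/249596 = -115876440569/1747172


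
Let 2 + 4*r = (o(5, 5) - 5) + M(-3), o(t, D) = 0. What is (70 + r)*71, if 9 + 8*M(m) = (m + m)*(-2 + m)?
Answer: 156555/32 ≈ 4892.3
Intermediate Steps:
M(m) = -9/8 + m*(-2 + m)/4 (M(m) = -9/8 + ((m + m)*(-2 + m))/8 = -9/8 + ((2*m)*(-2 + m))/8 = -9/8 + (2*m*(-2 + m))/8 = -9/8 + m*(-2 + m)/4)
r = -35/32 (r = -1/2 + ((0 - 5) + (-9/8 - 1/2*(-3) + (1/4)*(-3)**2))/4 = -1/2 + (-5 + (-9/8 + 3/2 + (1/4)*9))/4 = -1/2 + (-5 + (-9/8 + 3/2 + 9/4))/4 = -1/2 + (-5 + 21/8)/4 = -1/2 + (1/4)*(-19/8) = -1/2 - 19/32 = -35/32 ≈ -1.0938)
(70 + r)*71 = (70 - 35/32)*71 = (2205/32)*71 = 156555/32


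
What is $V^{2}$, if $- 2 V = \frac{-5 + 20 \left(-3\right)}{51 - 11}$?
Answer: $\frac{169}{256} \approx 0.66016$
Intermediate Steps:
$V = \frac{13}{16}$ ($V = - \frac{\left(-5 + 20 \left(-3\right)\right) \frac{1}{51 - 11}}{2} = - \frac{\left(-5 - 60\right) \frac{1}{40}}{2} = - \frac{\left(-65\right) \frac{1}{40}}{2} = \left(- \frac{1}{2}\right) \left(- \frac{13}{8}\right) = \frac{13}{16} \approx 0.8125$)
$V^{2} = \left(\frac{13}{16}\right)^{2} = \frac{169}{256}$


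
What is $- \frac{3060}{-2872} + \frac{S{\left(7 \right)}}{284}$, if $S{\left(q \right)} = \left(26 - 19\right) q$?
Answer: $\frac{126221}{101956} \approx 1.238$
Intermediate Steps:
$S{\left(q \right)} = 7 q$
$- \frac{3060}{-2872} + \frac{S{\left(7 \right)}}{284} = - \frac{3060}{-2872} + \frac{7 \cdot 7}{284} = \left(-3060\right) \left(- \frac{1}{2872}\right) + 49 \cdot \frac{1}{284} = \frac{765}{718} + \frac{49}{284} = \frac{126221}{101956}$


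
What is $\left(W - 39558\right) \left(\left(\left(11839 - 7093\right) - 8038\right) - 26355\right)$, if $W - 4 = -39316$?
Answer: $2338258890$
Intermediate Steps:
$W = -39312$ ($W = 4 - 39316 = -39312$)
$\left(W - 39558\right) \left(\left(\left(11839 - 7093\right) - 8038\right) - 26355\right) = \left(-39312 - 39558\right) \left(\left(\left(11839 - 7093\right) - 8038\right) - 26355\right) = - 78870 \left(\left(4746 - 8038\right) - 26355\right) = - 78870 \left(-3292 - 26355\right) = \left(-78870\right) \left(-29647\right) = 2338258890$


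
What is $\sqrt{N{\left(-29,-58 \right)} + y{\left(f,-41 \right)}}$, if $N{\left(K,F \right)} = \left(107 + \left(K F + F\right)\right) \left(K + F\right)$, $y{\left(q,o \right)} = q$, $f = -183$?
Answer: $2 i \sqrt{37695} \approx 388.3 i$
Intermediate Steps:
$N{\left(K,F \right)} = \left(F + K\right) \left(107 + F + F K\right)$ ($N{\left(K,F \right)} = \left(107 + \left(F K + F\right)\right) \left(F + K\right) = \left(107 + \left(F + F K\right)\right) \left(F + K\right) = \left(107 + F + F K\right) \left(F + K\right) = \left(F + K\right) \left(107 + F + F K\right)$)
$\sqrt{N{\left(-29,-58 \right)} + y{\left(f,-41 \right)}} = \sqrt{\left(\left(-58\right)^{2} + 107 \left(-58\right) + 107 \left(-29\right) - -1682 - 58 \left(-29\right)^{2} - 29 \left(-58\right)^{2}\right) - 183} = \sqrt{\left(3364 - 6206 - 3103 + 1682 - 48778 - 97556\right) - 183} = \sqrt{-150597 - 183} = \sqrt{-150780} = 2 i \sqrt{37695}$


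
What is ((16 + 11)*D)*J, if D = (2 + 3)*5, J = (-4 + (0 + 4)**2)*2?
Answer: 16200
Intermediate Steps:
J = 24 (J = (-4 + 4**2)*2 = (-4 + 16)*2 = 12*2 = 24)
D = 25 (D = 5*5 = 25)
((16 + 11)*D)*J = ((16 + 11)*25)*24 = (27*25)*24 = 675*24 = 16200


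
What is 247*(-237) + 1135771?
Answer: 1077232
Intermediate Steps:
247*(-237) + 1135771 = -58539 + 1135771 = 1077232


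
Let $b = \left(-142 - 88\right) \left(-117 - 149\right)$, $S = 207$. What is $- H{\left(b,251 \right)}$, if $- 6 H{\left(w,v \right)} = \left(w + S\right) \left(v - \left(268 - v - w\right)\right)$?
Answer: $\frac{1885010609}{3} \approx 6.2834 \cdot 10^{8}$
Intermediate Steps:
$b = 61180$ ($b = \left(-230\right) \left(-266\right) = 61180$)
$H{\left(w,v \right)} = - \frac{\left(207 + w\right) \left(-268 + w + 2 v\right)}{6}$ ($H{\left(w,v \right)} = - \frac{\left(w + 207\right) \left(v - \left(268 - v - w\right)\right)}{6} = - \frac{\left(207 + w\right) \left(v - \left(268 - v - w\right)\right)}{6} = - \frac{\left(207 + w\right) \left(v + \left(-268 + v + w\right)\right)}{6} = - \frac{\left(207 + w\right) \left(-268 + w + 2 v\right)}{6}$)
$- H{\left(b,251 \right)} = - (9246 - 17319 - \frac{61180^{2}}{6} + \frac{61}{6} \cdot 61180 - \frac{251}{3} \cdot 61180) = - (9246 - 17319 - \frac{1871496200}{3} + \frac{1865990}{3} - \frac{15356180}{3}) = \left(-1\right) \left(- \frac{1885010609}{3}\right) = \frac{1885010609}{3}$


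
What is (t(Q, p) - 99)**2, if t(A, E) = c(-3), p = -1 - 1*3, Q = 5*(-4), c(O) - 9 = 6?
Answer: 7056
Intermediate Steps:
c(O) = 15 (c(O) = 9 + 6 = 15)
Q = -20
p = -4 (p = -1 - 3 = -4)
t(A, E) = 15
(t(Q, p) - 99)**2 = (15 - 99)**2 = (-84)**2 = 7056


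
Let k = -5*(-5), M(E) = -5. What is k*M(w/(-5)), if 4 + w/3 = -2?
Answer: -125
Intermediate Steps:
w = -18 (w = -12 + 3*(-2) = -12 - 6 = -18)
k = 25
k*M(w/(-5)) = 25*(-5) = -125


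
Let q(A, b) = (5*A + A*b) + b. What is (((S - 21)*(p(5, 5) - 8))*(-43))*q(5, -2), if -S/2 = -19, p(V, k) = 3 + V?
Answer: 0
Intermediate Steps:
S = 38 (S = -2*(-19) = 38)
q(A, b) = b + 5*A + A*b
(((S - 21)*(p(5, 5) - 8))*(-43))*q(5, -2) = (((38 - 21)*((3 + 5) - 8))*(-43))*(-2 + 5*5 + 5*(-2)) = ((17*(8 - 8))*(-43))*(-2 + 25 - 10) = ((17*0)*(-43))*13 = (0*(-43))*13 = 0*13 = 0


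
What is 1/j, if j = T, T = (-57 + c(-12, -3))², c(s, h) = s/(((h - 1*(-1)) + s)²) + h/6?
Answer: 9604/31820881 ≈ 0.00030181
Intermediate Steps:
c(s, h) = h/6 + s/(1 + h + s)² (c(s, h) = s/(((h + 1) + s)²) + h*(⅙) = s/(((1 + h) + s)²) + h/6 = s/((1 + h + s)²) + h/6 = s/(1 + h + s)² + h/6 = h/6 + s/(1 + h + s)²)
T = 31820881/9604 (T = (-57 + ((⅙)*(-3) - 12/(1 - 3 - 12)²))² = (-57 + (-½ - 12/(-14)²))² = (-57 + (-½ - 12*1/196))² = (-57 + (-½ - 3/49))² = (-57 - 55/98)² = (-5641/98)² = 31820881/9604 ≈ 3313.3)
j = 31820881/9604 ≈ 3313.3
1/j = 1/(31820881/9604) = 9604/31820881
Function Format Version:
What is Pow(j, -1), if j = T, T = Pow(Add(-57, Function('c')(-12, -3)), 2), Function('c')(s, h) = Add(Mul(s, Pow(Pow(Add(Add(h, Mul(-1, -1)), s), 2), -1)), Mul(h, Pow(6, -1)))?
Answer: Rational(9604, 31820881) ≈ 0.00030181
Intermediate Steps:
Function('c')(s, h) = Add(Mul(Rational(1, 6), h), Mul(s, Pow(Add(1, h, s), -2))) (Function('c')(s, h) = Add(Mul(s, Pow(Pow(Add(Add(h, 1), s), 2), -1)), Mul(h, Rational(1, 6))) = Add(Mul(s, Pow(Pow(Add(Add(1, h), s), 2), -1)), Mul(Rational(1, 6), h)) = Add(Mul(s, Pow(Pow(Add(1, h, s), 2), -1)), Mul(Rational(1, 6), h)) = Add(Mul(s, Pow(Add(1, h, s), -2)), Mul(Rational(1, 6), h)) = Add(Mul(Rational(1, 6), h), Mul(s, Pow(Add(1, h, s), -2))))
T = Rational(31820881, 9604) (T = Pow(Add(-57, Add(Mul(Rational(1, 6), -3), Mul(-12, Pow(Add(1, -3, -12), -2)))), 2) = Pow(Add(-57, Add(Rational(-1, 2), Mul(-12, Pow(-14, -2)))), 2) = Pow(Add(-57, Add(Rational(-1, 2), Mul(-12, Rational(1, 196)))), 2) = Pow(Add(-57, Add(Rational(-1, 2), Rational(-3, 49))), 2) = Pow(Add(-57, Rational(-55, 98)), 2) = Pow(Rational(-5641, 98), 2) = Rational(31820881, 9604) ≈ 3313.3)
j = Rational(31820881, 9604) ≈ 3313.3
Pow(j, -1) = Pow(Rational(31820881, 9604), -1) = Rational(9604, 31820881)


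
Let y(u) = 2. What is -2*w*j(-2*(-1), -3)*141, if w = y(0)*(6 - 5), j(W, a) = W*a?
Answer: 3384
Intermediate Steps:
w = 2 (w = 2*(6 - 5) = 2*1 = 2)
-2*w*j(-2*(-1), -3)*141 = -2*2*-2*(-1)*(-3)*141 = -4*2*(-3)*141 = -4*(-6)*141 = -1*(-24)*141 = 24*141 = 3384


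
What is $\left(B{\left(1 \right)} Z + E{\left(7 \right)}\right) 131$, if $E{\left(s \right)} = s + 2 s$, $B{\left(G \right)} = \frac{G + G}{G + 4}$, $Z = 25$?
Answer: $4061$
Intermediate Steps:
$B{\left(G \right)} = \frac{2 G}{4 + G}$
$E{\left(s \right)} = 3 s$
$\left(B{\left(1 \right)} Z + E{\left(7 \right)}\right) 131 = \left(2 \cdot 1 \frac{1}{4 + 1} \cdot 25 + 3 \cdot 7\right) 131 = \left(2 \cdot 1 \cdot \frac{1}{5} \cdot 25 + 21\right) 131 = \left(\frac{2}{5} \cdot 25 + 21\right) 131 = \left(10 + 21\right) 131 = 31 \cdot 131 = 4061$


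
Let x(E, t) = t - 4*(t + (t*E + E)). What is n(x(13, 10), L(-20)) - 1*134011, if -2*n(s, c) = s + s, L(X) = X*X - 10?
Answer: -133409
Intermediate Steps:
L(X) = -10 + X**2 (L(X) = X**2 - 10 = -10 + X**2)
x(E, t) = -4*E - 3*t - 4*E*t (x(E, t) = t - 4*(t + (E*t + E)) = t - 4*(t + (E + E*t)) = t - 4*(E + t + E*t) = t - (4*E + 4*t + 4*E*t) = t + (-4*E - 4*t - 4*E*t) = -4*E - 3*t - 4*E*t)
n(s, c) = -s (n(s, c) = -(s + s)/2 = -s)
n(x(13, 10), L(-20)) - 1*134011 = -(-4*13 - 3*10 - 4*13*10) - 1*134011 = -(-52 - 30 - 520) - 134011 = -1*(-602) - 134011 = 602 - 134011 = -133409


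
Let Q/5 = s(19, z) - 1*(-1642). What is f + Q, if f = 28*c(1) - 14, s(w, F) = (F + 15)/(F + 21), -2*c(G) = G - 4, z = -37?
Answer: 65959/8 ≈ 8244.9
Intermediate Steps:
c(G) = 2 - G/2 (c(G) = -(G - 4)/2 = -(-4 + G)/2 = 2 - G/2)
s(w, F) = (15 + F)/(21 + F)
f = 28 (f = 28*(2 - ½*1) - 14 = 28*(2 - ½) - 14 = 28*(3/2) - 14 = 42 - 14 = 28)
Q = 65735/8 (Q = 5*((15 - 37)/(21 - 37) - 1*(-1642)) = 5*(-22/(-16) + 1642) = 5*(-1/16*(-22) + 1642) = 5*(11/8 + 1642) = 5*(13147/8) = 65735/8 ≈ 8216.9)
f + Q = 28 + 65735/8 = 65959/8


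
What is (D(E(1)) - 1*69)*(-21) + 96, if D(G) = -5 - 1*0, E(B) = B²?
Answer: 1650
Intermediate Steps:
D(G) = -5 (D(G) = -5 + 0 = -5)
(D(E(1)) - 1*69)*(-21) + 96 = (-5 - 1*69)*(-21) + 96 = (-5 - 69)*(-21) + 96 = -74*(-21) + 96 = 1554 + 96 = 1650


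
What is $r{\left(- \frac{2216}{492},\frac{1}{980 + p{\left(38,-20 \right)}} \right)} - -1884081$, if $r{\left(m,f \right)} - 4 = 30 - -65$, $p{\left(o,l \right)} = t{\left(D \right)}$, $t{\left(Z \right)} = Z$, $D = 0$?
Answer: $1884180$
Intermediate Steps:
$p{\left(o,l \right)} = 0$
$r{\left(m,f \right)} = 99$ ($r{\left(m,f \right)} = 4 + \left(30 - -65\right) = 4 + \left(30 + 65\right) = 4 + 95 = 99$)
$r{\left(- \frac{2216}{492},\frac{1}{980 + p{\left(38,-20 \right)}} \right)} - -1884081 = 99 - -1884081 = 99 + 1884081 = 1884180$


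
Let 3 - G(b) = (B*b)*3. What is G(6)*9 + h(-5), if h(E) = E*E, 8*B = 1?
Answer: 127/4 ≈ 31.750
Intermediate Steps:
B = 1/8 (B = (1/8)*1 = 1/8 ≈ 0.12500)
G(b) = 3 - 3*b/8 (G(b) = 3 - b/8*3 = 3 - 3*b/8)
h(E) = E**2
G(6)*9 + h(-5) = (3 - 3/8*6)*9 + (-5)**2 = (3 - 9/4)*9 + 25 = (3/4)*9 + 25 = 27/4 + 25 = 127/4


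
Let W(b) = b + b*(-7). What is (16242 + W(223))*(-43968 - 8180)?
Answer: -777213792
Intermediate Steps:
W(b) = -6*b (W(b) = b - 7*b = -6*b)
(16242 + W(223))*(-43968 - 8180) = (16242 - 6*223)*(-43968 - 8180) = (16242 - 1338)*(-52148) = 14904*(-52148) = -777213792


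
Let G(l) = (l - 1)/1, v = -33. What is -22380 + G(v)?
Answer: -22414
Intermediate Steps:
G(l) = -1 + l (G(l) = 1*(-1 + l) = -1 + l)
-22380 + G(v) = -22380 + (-1 - 33) = -22380 - 34 = -22414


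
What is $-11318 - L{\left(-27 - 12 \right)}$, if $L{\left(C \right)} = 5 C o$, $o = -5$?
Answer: $-12293$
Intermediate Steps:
$L{\left(C \right)} = - 25 C$ ($L{\left(C \right)} = 5 C \left(-5\right) = - 25 C$)
$-11318 - L{\left(-27 - 12 \right)} = -11318 - - 25 \left(-27 - 12\right) = -11318 - \left(-25\right) \left(-39\right) = -11318 - 975 = -12293$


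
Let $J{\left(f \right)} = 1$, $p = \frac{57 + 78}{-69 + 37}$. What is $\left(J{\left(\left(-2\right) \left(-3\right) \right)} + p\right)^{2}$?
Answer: $\frac{10609}{1024} \approx 10.36$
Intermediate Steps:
$p = - \frac{135}{32}$ ($p = \frac{135}{-32} = 135 \left(- \frac{1}{32}\right) = - \frac{135}{32} \approx -4.2188$)
$\left(J{\left(\left(-2\right) \left(-3\right) \right)} + p\right)^{2} = \left(1 - \frac{135}{32}\right)^{2} = \left(- \frac{103}{32}\right)^{2} = \frac{10609}{1024}$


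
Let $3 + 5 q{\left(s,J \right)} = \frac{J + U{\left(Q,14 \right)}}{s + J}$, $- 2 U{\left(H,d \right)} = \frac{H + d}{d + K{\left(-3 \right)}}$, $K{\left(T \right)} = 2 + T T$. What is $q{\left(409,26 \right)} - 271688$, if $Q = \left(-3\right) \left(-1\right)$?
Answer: $- \frac{29546133967}{108750} \approx -2.7169 \cdot 10^{5}$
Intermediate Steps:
$Q = 3$
$K{\left(T \right)} = 2 + T^{2}$
$U{\left(H,d \right)} = - \frac{H + d}{2 \left(11 + d\right)}$ ($U{\left(H,d \right)} = - \frac{\left(H + d\right) \frac{1}{d + \left(2 + \left(-3\right)^{2}\right)}}{2} = - \frac{\left(H + d\right) \frac{1}{d + \left(2 + 9\right)}}{2} = - \frac{\left(H + d\right) \frac{1}{d + 11}}{2} = - \frac{\left(H + d\right) \frac{1}{11 + d}}{2} = - \frac{\frac{1}{11 + d} \left(H + d\right)}{2} = - \frac{H + d}{2 \left(11 + d\right)}$)
$q{\left(s,J \right)} = - \frac{3}{5} + \frac{- \frac{17}{50} + J}{5 \left(J + s\right)}$ ($q{\left(s,J \right)} = - \frac{3}{5} + \frac{\left(J + \frac{\left(-1\right) 3 - 14}{2 \left(11 + 14\right)}\right) \frac{1}{s + J}}{5} = - \frac{3}{5} + \frac{\left(J + \frac{-3 - 14}{2 \cdot 25}\right) \frac{1}{J + s}}{5} = - \frac{3}{5} + \frac{\left(J + \frac{1}{2} \cdot \frac{1}{25} \left(-17\right)\right) \frac{1}{J + s}}{5} = - \frac{3}{5} + \frac{\left(J - \frac{17}{50}\right) \frac{1}{J + s}}{5} = - \frac{3}{5} + \frac{\left(- \frac{17}{50} + J\right) \frac{1}{J + s}}{5} = - \frac{3}{5} + \frac{\frac{1}{J + s} \left(- \frac{17}{50} + J\right)}{5} = - \frac{3}{5} + \frac{- \frac{17}{50} + J}{5 \left(J + s\right)}$)
$q{\left(409,26 \right)} - 271688 = \frac{-17 - 61350 - 2600}{250 \left(26 + 409\right)} - 271688 = \frac{-17 - 61350 - 2600}{250 \cdot 435} - 271688 = \frac{1}{250} \cdot \frac{1}{435} \left(-63967\right) - 271688 = - \frac{63967}{108750} - 271688 = - \frac{29546133967}{108750}$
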